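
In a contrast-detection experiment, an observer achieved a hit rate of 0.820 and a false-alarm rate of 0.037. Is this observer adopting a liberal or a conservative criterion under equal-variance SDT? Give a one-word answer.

conservative

z(H) = 0.915, z(FA) = -1.787
c = −½·(z(H) + z(FA)) = 0.436
c > 0 → conservative criterion (biased toward responding “no”).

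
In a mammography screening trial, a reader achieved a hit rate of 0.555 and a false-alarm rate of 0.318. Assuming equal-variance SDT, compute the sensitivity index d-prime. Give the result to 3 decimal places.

z(H) = 0.1383
z(FA) = -0.4733
d' = z(H) − z(FA) = 0.1383 − (-0.4733) = 0.6116

d-prime = 0.612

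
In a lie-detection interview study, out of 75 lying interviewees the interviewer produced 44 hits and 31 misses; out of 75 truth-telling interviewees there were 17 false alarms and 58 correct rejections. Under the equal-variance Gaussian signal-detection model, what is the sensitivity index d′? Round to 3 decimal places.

d′ = 0.969

H = 44/75 = 0.5867
FA = 17/75 = 0.2267
z(H) = 0.2191
z(FA) = -0.7498
d' = z(H) − z(FA) = 0.2191 − (-0.7498) = 0.9689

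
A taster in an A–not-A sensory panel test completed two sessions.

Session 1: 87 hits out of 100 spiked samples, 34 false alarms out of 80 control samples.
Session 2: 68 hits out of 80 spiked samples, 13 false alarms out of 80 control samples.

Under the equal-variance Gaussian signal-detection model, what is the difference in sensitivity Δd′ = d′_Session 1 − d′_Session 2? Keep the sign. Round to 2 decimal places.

Δd′ = -0.71

Session 1: z(0.8700) = 1.126, z(0.4250) = -0.189, d' = 1.315
Session 2: z(0.8500) = 1.036, z(0.1625) = -0.984, d' = 2.020
Δd' = d'_Session 1 − d'_Session 2 = 1.315 − 2.020 = -0.705
Session 2 has the higher sensitivity.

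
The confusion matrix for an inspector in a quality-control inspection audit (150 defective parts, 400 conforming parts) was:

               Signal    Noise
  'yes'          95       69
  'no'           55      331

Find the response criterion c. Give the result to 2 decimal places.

c = 0.30

H = 95/150 = 0.6333
FA = 69/400 = 0.1725
z(H) = z(0.6333) = 0.3406
z(FA) = z(0.1725) = -0.9443
c = −½·[z(H) + z(FA)] = −0.5 × (0.3406 + (-0.9443)) = 0.30185
c > 0: the inspector has a conservative response bias.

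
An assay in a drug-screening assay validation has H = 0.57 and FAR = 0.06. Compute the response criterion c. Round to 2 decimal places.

c = 0.69

z(H) = z(0.57) = 0.1764
z(FA) = z(0.06) = -1.5548
c = −½·[z(H) + z(FA)] = −0.5 × (0.1764 + (-1.5548)) = 0.6892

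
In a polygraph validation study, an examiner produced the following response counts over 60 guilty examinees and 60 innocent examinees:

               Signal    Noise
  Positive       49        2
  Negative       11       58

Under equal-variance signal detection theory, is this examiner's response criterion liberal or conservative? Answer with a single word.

conservative

z(H) = 0.903, z(FA) = -1.834
c = −½·(z(H) + z(FA)) = 0.4655
c > 0 → conservative criterion (biased toward responding “no”).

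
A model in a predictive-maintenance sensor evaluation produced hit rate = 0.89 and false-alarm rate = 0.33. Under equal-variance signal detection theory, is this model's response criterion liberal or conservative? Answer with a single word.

liberal

z(H) = 1.227, z(FA) = -0.440
c = −½·(z(H) + z(FA)) = -0.3935
c < 0 → liberal criterion (biased toward responding “yes”).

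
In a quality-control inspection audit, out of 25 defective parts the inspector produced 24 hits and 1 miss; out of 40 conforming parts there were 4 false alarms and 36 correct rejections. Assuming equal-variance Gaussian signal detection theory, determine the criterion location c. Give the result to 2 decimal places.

c = -0.23

H = 24/25 = 0.9600
FA = 4/40 = 0.1000
Φ⁻¹(H) = 1.751
Φ⁻¹(FA) = -1.282
c = −½·[z(H) + z(FA)] = −0.5 × (1.751 + (-1.282)) = -0.2345
c < 0: the inspector has a liberal response bias.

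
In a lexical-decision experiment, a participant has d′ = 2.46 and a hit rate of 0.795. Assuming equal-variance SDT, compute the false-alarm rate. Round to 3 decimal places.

false-alarm rate = 0.051

z(hit rate) = z(0.795) = 0.8239
z(FA) = z(H) − d' = 0.8239 − 2.46 = -1.6361
false-alarm rate = Φ(-1.6361) = 0.0509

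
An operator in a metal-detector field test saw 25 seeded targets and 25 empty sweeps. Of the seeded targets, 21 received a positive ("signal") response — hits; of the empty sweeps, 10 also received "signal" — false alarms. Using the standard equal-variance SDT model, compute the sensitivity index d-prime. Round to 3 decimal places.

d-prime = 1.248

H = 21/25 = 0.8400
FA = 10/25 = 0.4000
Φ⁻¹(H) = Φ⁻¹(0.8400) = 0.9945
Φ⁻¹(FA) = Φ⁻¹(0.4000) = -0.2533
d' = z(H) − z(FA) = 0.9945 − (-0.2533) = 1.2478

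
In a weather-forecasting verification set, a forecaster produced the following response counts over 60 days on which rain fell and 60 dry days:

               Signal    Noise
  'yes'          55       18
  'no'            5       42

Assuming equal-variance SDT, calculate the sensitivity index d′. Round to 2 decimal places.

d′ = 1.91

H = 55/60 = 0.9167
FA = 18/60 = 0.3000
z(H) = z(0.9167) = 1.3832
z(FA) = z(0.3000) = -0.5244
d' = z(H) − z(FA) = 1.3832 − (-0.5244) = 1.9076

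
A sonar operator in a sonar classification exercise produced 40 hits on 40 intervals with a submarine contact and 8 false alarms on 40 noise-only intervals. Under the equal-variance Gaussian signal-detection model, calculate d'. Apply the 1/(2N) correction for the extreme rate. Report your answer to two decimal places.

The hit rate is 40/40 = 1, so apply the 1/(2N) correction: H → 1 − 1/(2·40) = 0.98750.
z(H) = z(0.98750) = 2.241
z(FA) = z(0.20000) = -0.842
d' = 2.241 − (-0.842) = 3.083

d' = 3.08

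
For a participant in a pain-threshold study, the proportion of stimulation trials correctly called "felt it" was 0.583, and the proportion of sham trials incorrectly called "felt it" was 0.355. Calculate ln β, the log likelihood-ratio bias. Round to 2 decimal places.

ln β = 0.05

Φ⁻¹(0.583) = 0.210, Φ⁻¹(0.355) = -0.372
ln β = −½·[z(H)² − z(FA)²] = −0.5 × (0.044 − 0.138) = 0.047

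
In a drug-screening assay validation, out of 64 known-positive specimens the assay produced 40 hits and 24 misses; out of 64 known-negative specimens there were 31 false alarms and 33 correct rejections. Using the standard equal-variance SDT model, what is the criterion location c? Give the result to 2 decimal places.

c = -0.14

H = 40/64 = 0.6250
FA = 31/64 = 0.4844
z(H) = 0.3186
z(FA) = -0.0391
c = −½·[z(H) + z(FA)] = −0.5 × (0.3186 + (-0.0391)) = -0.13975
c < 0: the assay has a liberal response bias.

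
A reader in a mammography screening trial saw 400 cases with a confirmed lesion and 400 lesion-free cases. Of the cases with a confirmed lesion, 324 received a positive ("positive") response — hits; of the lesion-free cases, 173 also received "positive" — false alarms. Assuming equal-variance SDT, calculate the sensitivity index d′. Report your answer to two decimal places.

d′ = 1.05

H = 324/400 = 0.8100
FA = 173/400 = 0.4325
z(H) = z(0.8100) = 0.8779
z(FA) = z(0.4325) = -0.1700
d' = z(H) − z(FA) = 0.8779 − (-0.1700) = 1.0479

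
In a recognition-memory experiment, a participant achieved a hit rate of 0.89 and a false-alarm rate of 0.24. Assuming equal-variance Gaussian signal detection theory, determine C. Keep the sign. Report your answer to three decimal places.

C = -0.260

z(H) = z(0.89) = 1.2265
z(FA) = z(0.24) = -0.7063
c = −½·[z(H) + z(FA)] = −0.5 × (1.2265 + (-0.7063)) = -0.2601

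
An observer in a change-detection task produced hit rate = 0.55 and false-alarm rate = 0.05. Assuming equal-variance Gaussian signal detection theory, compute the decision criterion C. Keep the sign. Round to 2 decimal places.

z(H) = z(0.55) = 0.1257
z(FA) = z(0.05) = -1.6449
c = −½·[z(H) + z(FA)] = −0.5 × (0.1257 + (-1.6449)) = 0.7596

C = 0.76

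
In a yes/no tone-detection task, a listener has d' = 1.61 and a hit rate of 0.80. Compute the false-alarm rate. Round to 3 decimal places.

false-alarm rate = 0.221

z(hit rate) = z(0.80) = 0.8416
z(FA) = z(H) − d' = 0.8416 − 1.61 = -0.7684
false-alarm rate = Φ(-0.7684) = 0.2211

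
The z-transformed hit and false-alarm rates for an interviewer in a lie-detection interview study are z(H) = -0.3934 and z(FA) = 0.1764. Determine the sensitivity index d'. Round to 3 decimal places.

d' = -0.570

d' = z(H) − z(FA) = -0.3934 − 0.1764 = -0.5698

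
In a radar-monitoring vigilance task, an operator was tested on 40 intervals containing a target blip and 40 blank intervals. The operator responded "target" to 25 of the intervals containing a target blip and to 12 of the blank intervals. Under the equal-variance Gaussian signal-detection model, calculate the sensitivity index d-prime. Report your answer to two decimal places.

H = 25/40 = 0.6250
FA = 12/40 = 0.3000
Φ⁻¹(H) = 0.319
Φ⁻¹(FA) = -0.524
d' = z(H) − z(FA) = 0.319 − (-0.524) = 0.843

d-prime = 0.84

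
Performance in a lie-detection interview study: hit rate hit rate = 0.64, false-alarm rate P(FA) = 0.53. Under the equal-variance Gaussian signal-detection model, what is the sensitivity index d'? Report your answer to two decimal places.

d' = 0.28

z(H) = z(0.64) = 0.3585
z(FA) = z(0.53) = 0.0753
d' = z(H) − z(FA) = 0.3585 − 0.0753 = 0.2832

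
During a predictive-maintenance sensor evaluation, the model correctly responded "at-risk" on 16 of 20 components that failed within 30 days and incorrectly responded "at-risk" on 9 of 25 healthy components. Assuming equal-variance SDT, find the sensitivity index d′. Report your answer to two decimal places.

H = 16/20 = 0.8000
FA = 9/25 = 0.3600
z(H) = 0.842
z(FA) = -0.358
d' = z(H) − z(FA) = 0.842 − (-0.358) = 1.200

d′ = 1.20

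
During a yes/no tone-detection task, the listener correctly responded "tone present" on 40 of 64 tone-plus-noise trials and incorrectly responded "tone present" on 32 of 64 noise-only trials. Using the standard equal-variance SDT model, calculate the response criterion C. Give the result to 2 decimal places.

H = 40/64 = 0.6250
FA = 32/64 = 0.5000
z(H) = z(0.6250) = 0.3186
z(FA) = z(0.5000) = 0.0000
c = −½·[z(H) + z(FA)] = −0.5 × (0.3186 + 0.0000) = -0.1593

C = -0.16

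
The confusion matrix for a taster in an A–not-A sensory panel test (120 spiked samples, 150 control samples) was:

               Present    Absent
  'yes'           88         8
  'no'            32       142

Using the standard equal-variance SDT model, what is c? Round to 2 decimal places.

c = 0.50

H = 88/120 = 0.7333
FA = 8/150 = 0.0533
Φ⁻¹(0.7333) = 0.623, Φ⁻¹(0.0533) = -1.614
c = −½·[z(H) + z(FA)] = −0.5 × (0.623 + (-1.614)) = 0.4955
c > 0: the taster has a conservative response bias.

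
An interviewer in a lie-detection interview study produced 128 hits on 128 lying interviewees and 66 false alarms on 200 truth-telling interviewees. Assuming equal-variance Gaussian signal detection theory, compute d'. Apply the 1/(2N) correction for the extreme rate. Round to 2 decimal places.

The hit rate is 128/128 = 1, so apply the 1/(2N) correction: H → 1 − 1/(2·128) = 0.99609.
z(H) = z(0.99609) = 2.660
z(FA) = z(0.33000) = -0.440
d' = 2.660 − (-0.440) = 3.100

d' = 3.10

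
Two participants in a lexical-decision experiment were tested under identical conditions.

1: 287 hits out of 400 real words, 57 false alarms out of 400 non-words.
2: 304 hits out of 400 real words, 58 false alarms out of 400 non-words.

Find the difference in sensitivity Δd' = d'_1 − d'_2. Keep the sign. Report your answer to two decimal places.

1: z(0.7175) = 0.575, z(0.1425) = -1.069, d' = 1.644
2: z(0.7600) = 0.706, z(0.1450) = -1.058, d' = 1.764
Δd' = d'_1 − d'_2 = 1.644 − 1.764 = -0.120
2 has the higher sensitivity.

Δd' = -0.12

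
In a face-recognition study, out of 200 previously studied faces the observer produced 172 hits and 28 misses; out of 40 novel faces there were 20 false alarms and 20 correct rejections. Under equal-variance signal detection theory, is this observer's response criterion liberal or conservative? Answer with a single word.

z(H) = 1.080, z(FA) = 0.000
c = −½·(z(H) + z(FA)) = -0.540
c < 0 → liberal criterion (biased toward responding “yes”).

liberal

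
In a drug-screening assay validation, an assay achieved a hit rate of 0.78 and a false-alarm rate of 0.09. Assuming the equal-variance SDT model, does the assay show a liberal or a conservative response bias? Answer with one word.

z(H) = 0.772, z(FA) = -1.341
c = −½·(z(H) + z(FA)) = 0.2845
c > 0 → conservative criterion (biased toward responding “no”).

conservative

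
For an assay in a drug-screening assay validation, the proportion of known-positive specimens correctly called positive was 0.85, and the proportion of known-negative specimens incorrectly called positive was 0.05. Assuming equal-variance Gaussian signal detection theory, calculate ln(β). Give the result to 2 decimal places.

ln β = 0.82

z(H) = z(0.85) = 1.036
z(FA) = z(0.05) = -1.645
ln β = −½·[z(H)² − z(FA)²] = −0.5 × (1.073 − 2.706) = 0.8165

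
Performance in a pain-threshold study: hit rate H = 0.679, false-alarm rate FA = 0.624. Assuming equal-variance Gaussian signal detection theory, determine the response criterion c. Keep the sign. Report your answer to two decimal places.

z(H) = 0.4649
z(FA) = 0.3160
c = −½·[z(H) + z(FA)] = −0.5 × (0.4649 + 0.3160) = -0.39045
c < 0: the participant has a liberal response bias.

c = -0.39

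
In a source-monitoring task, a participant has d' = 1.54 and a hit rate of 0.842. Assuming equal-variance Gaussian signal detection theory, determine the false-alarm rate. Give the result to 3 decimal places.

z(hit rate) = z(0.842) = 1.0027
z(FA) = z(H) − d' = 1.0027 − 1.54 = -0.5373
false-alarm rate = Φ(-0.5373) = 0.2955

false-alarm rate = 0.296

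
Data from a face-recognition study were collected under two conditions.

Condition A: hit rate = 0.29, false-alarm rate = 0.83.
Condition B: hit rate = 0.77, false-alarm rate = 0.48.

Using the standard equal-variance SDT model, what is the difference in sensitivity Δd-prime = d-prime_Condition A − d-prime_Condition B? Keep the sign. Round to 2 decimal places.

Δd-prime = -2.30

Condition A: z(0.29) = -0.553, z(0.83) = 0.954, d' = -1.507
Condition B: z(0.77) = 0.739, z(0.48) = -0.050, d' = 0.789
Δd' = d'_Condition A − d'_Condition B = -1.507 − 0.789 = -2.296
Condition B has the higher sensitivity.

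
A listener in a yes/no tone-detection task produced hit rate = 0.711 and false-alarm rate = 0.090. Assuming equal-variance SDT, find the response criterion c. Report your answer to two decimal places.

c = 0.39

z(H) = z(0.711) = 0.556
z(FA) = z(0.090) = -1.341
c = −½·[z(H) + z(FA)] = −0.5 × (0.556 + (-1.341)) = 0.3925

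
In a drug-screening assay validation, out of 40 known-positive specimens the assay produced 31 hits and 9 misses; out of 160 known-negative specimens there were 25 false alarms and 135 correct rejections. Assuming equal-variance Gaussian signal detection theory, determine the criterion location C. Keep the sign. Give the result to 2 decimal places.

H = 31/40 = 0.7750
FA = 25/160 = 0.1562
Φ⁻¹(H) = Φ⁻¹(0.7750) = 0.7554
Φ⁻¹(FA) = Φ⁻¹(0.1562) = -1.0102
c = −½·[z(H) + z(FA)] = −0.5 × (0.7554 + (-1.0102)) = 0.1274

C = 0.13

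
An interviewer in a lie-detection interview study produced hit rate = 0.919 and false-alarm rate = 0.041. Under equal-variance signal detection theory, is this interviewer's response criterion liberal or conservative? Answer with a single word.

conservative

z(H) = 1.398, z(FA) = -1.739
c = −½·(z(H) + z(FA)) = 0.1705
c > 0 → conservative criterion (biased toward responding “no”).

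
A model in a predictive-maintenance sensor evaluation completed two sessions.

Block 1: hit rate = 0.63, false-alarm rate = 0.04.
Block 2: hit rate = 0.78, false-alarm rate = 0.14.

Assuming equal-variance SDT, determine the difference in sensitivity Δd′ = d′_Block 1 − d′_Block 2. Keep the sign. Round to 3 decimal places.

Block 1: z(0.63) = 0.3319, z(0.04) = -1.7507, d' = 2.0826
Block 2: z(0.78) = 0.7722, z(0.14) = -1.0803, d' = 1.8525
Δd' = d'_Block 1 − d'_Block 2 = 2.0826 − 1.8525 = 0.2301
Block 1 has the higher sensitivity.

Δd′ = 0.230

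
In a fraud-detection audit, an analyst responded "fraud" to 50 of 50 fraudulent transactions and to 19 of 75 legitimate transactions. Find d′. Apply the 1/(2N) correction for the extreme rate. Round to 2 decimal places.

The hit rate is 50/50 = 1, so apply the 1/(2N) correction: H → 1 − 1/(2·50) = 0.99000.
z(H) = z(0.99000) = 2.326
z(FA) = z(0.25333) = -0.664
d' = 2.326 − (-0.664) = 2.990

d′ = 2.99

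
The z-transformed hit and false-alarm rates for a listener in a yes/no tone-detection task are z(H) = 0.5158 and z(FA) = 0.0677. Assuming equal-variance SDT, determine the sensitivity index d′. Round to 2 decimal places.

d' = z(H) − z(FA) = 0.5158 − 0.0677 = 0.4481

d′ = 0.45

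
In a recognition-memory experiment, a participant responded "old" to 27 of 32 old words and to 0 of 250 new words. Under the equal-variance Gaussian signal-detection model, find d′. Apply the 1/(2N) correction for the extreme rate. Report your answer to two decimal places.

d′ = 3.89

The false-alarm rate is 0/250 = 0, so apply the 1/(2N) correction: FA → 1/(2·250) = 0.00200.
z(H) = z(0.84375) = 1.010
z(FA) = z(0.00200) = -2.878
d' = 1.010 − (-2.878) = 3.888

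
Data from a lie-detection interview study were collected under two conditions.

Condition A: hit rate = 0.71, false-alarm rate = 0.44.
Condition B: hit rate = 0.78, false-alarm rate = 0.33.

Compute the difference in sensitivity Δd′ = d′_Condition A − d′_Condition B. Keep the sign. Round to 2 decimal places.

Condition A: z(0.71) = 0.553, z(0.44) = -0.151, d' = 0.704
Condition B: z(0.78) = 0.772, z(0.33) = -0.440, d' = 1.212
Δd' = d'_Condition A − d'_Condition B = 0.704 − 1.212 = -0.508
Condition B has the higher sensitivity.

Δd′ = -0.51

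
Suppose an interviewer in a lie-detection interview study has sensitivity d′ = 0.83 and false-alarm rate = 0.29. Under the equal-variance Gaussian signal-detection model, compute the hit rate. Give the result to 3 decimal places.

z(false-alarm rate) = z(0.29) = -0.5534
z(H) = z(FA) + d' = -0.5534 + 0.83 = 0.2766
hit rate = Φ(0.2766) = 0.6090

hit rate = 0.609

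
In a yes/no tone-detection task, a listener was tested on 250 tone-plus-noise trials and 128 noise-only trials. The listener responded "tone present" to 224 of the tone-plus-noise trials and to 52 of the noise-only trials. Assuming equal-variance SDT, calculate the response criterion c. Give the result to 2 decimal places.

c = -0.51

H = 224/250 = 0.8960
FA = 52/128 = 0.4062
z(H) = z(0.8960) = 1.259
z(FA) = z(0.4062) = -0.237
c = −½·[z(H) + z(FA)] = −0.5 × (1.259 + (-0.237)) = -0.511
c < 0: the listener has a liberal response bias.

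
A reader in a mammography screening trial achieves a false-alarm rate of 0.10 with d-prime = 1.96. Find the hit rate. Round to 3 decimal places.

hit rate = 0.751

z(false-alarm rate) = z(0.10) = -1.2816
z(H) = z(FA) + d' = -1.2816 + 1.96 = 0.6784
hit rate = Φ(0.6784) = 0.7512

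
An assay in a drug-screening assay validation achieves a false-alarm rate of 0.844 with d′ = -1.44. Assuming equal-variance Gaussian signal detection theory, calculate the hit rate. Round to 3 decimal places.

z(false-alarm rate) = z(0.844) = 1.0110
z(H) = z(FA) + d' = 1.0110 + (-1.44) = -0.4290
hit rate = Φ(-0.4290) = 0.3340

hit rate = 0.334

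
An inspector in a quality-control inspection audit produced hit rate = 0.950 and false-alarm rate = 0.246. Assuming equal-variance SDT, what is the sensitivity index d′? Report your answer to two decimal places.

z(H) = 1.6449
z(FA) = -0.6871
d' = z(H) − z(FA) = 1.6449 − (-0.6871) = 2.3320

d′ = 2.33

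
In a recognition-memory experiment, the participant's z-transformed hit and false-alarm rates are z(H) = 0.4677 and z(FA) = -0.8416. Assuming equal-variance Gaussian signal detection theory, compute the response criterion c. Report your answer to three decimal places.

c = 0.187

c = −½·[z(H) + z(FA)] = −½·(0.4677 + (-0.8416)) = 0.18695
c > 0: the participant has a conservative response bias.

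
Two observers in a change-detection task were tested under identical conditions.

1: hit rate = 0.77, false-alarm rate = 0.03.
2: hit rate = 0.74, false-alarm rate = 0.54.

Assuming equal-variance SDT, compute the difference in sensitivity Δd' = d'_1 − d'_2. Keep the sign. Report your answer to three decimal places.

1: z(0.77) = 0.7388, z(0.03) = -1.8808, d' = 2.6196
2: z(0.74) = 0.6433, z(0.54) = 0.1004, d' = 0.5429
Δd' = d'_1 − d'_2 = 2.6196 − 0.5429 = 2.0767
1 has the higher sensitivity.

Δd' = 2.077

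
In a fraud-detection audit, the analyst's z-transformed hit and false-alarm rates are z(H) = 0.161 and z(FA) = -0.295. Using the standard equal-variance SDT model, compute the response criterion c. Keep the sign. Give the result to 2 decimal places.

c = −½·[z(H) + z(FA)] = −½·(0.161 + (-0.295)) = 0.067

c = 0.07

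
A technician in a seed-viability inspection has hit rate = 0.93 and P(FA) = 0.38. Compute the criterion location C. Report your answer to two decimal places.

C = -0.59

z(0.93) = 1.4758, z(0.38) = -0.3055
c = −½·[z(H) + z(FA)] = −0.5 × (1.4758 + (-0.3055)) = -0.58515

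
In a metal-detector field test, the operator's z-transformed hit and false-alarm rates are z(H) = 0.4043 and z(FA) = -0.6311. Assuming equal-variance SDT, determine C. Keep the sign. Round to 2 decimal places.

c = −½·[z(H) + z(FA)] = −½·(0.4043 + (-0.6311)) = 0.1134
c > 0: the operator has a conservative response bias.

C = 0.11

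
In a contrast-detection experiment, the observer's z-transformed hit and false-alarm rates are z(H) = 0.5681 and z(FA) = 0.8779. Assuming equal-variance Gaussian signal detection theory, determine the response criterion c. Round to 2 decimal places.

c = −½·[z(H) + z(FA)] = −½·(0.5681 + 0.8779) = -0.7230
c < 0: the observer has a liberal response bias.

c = -0.72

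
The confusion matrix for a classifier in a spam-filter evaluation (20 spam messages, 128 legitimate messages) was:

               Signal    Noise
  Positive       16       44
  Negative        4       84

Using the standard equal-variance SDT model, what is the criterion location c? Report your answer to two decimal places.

H = 16/20 = 0.8000
FA = 44/128 = 0.3438
z(0.8000) = 0.842, z(0.3438) = -0.402
c = −½·[z(H) + z(FA)] = −0.5 × (0.842 + (-0.402)) = -0.220

c = -0.22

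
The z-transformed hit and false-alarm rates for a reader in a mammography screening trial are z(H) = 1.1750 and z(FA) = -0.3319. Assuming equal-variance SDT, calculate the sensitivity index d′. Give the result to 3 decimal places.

d' = z(H) − z(FA) = 1.1750 − (-0.3319) = 1.5069

d′ = 1.507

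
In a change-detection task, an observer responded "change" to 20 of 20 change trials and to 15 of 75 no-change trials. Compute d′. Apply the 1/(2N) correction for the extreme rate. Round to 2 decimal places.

The hit rate is 20/20 = 1, so apply the 1/(2N) correction: H → 1 − 1/(2·20) = 0.97500.
z(H) = z(0.97500) = 1.960
z(FA) = z(0.20000) = -0.842
d' = 1.960 − (-0.842) = 2.802

d′ = 2.80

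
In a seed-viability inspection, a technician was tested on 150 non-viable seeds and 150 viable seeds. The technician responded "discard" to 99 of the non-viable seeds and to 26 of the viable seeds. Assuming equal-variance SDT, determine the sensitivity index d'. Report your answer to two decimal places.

d' = 1.35

H = 99/150 = 0.6600
FA = 26/150 = 0.1733
Φ⁻¹(H) = Φ⁻¹(0.6600) = 0.412
Φ⁻¹(FA) = Φ⁻¹(0.1733) = -0.941
d' = z(H) − z(FA) = 0.412 − (-0.941) = 1.353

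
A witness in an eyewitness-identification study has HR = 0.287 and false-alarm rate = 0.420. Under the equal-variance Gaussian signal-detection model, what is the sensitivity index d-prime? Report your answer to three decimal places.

z(H) = z(0.287) = -0.5622
z(FA) = z(0.420) = -0.2019
d' = z(H) − z(FA) = -0.5622 − (-0.2019) = -0.3603

d-prime = -0.360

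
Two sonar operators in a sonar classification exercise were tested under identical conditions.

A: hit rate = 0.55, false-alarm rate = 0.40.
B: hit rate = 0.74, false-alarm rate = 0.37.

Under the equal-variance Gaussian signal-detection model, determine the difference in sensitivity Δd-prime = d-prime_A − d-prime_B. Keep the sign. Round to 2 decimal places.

A: z(0.55) = 0.126, z(0.40) = -0.253, d' = 0.379
B: z(0.74) = 0.643, z(0.37) = -0.332, d' = 0.975
Δd' = d'_A − d'_B = 0.379 − 0.975 = -0.596
B has the higher sensitivity.

Δd-prime = -0.60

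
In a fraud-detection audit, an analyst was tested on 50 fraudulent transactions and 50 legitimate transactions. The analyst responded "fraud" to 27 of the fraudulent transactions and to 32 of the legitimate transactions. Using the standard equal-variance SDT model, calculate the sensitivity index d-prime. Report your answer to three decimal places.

d-prime = -0.258

H = 27/50 = 0.5400
FA = 32/50 = 0.6400
z(H) = z(0.5400) = 0.1004
z(FA) = z(0.6400) = 0.3585
d' = z(H) − z(FA) = 0.1004 − 0.3585 = -0.2581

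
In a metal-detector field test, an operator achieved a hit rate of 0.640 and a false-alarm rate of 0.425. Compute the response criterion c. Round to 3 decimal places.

Φ⁻¹(H) = 0.3585
Φ⁻¹(FA) = -0.1891
c = −½·[z(H) + z(FA)] = −0.5 × (0.3585 + (-0.1891)) = -0.0847

c = -0.085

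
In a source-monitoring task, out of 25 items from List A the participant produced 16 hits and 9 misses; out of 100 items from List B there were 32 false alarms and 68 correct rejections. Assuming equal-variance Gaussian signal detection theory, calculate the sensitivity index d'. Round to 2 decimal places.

d' = 0.83

H = 16/25 = 0.6400
FA = 32/100 = 0.3200
z(0.6400) = 0.358, z(0.3200) = -0.468
d' = z(H) − z(FA) = 0.358 − (-0.468) = 0.826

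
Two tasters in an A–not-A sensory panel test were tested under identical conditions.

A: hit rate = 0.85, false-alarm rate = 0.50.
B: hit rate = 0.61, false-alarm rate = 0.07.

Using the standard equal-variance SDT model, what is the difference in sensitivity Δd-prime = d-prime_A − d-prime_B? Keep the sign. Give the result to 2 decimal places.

Δd-prime = -0.72

A: z(0.85) = 1.036, z(0.50) = 0.000, d' = 1.036
B: z(0.61) = 0.279, z(0.07) = -1.476, d' = 1.755
Δd' = d'_A − d'_B = 1.036 − 1.755 = -0.719
B has the higher sensitivity.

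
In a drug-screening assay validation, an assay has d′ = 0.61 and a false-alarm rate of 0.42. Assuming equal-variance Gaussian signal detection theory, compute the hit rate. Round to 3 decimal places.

hit rate = 0.658

z(false-alarm rate) = z(0.42) = -0.2019
z(H) = z(FA) + d' = -0.2019 + 0.61 = 0.4081
hit rate = Φ(0.4081) = 0.6584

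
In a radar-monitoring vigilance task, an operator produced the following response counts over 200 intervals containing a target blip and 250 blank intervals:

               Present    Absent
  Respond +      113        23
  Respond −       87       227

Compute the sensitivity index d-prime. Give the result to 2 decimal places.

H = 113/200 = 0.5650
FA = 23/250 = 0.0920
z(H) = z(0.5650) = 0.1637
z(FA) = z(0.0920) = -1.3285
d' = z(H) − z(FA) = 0.1637 − (-1.3285) = 1.4922

d-prime = 1.49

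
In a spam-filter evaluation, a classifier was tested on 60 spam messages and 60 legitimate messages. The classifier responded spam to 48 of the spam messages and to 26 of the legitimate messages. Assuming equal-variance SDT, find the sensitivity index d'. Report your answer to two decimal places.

d' = 1.01

H = 48/60 = 0.8000
FA = 26/60 = 0.4333
z(H) = 0.842
z(FA) = -0.168
d' = z(H) − z(FA) = 0.842 − (-0.168) = 1.010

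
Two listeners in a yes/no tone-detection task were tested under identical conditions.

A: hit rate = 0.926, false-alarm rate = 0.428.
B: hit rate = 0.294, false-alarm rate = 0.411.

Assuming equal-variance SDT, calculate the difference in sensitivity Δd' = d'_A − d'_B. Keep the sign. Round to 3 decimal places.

A: z(0.926) = 1.4466, z(0.428) = -0.1815, d' = 1.6281
B: z(0.294) = -0.5417, z(0.411) = -0.2250, d' = -0.3167
Δd' = d'_A − d'_B = 1.6281 − (-0.3167) = 1.9448
A has the higher sensitivity.

Δd' = 1.945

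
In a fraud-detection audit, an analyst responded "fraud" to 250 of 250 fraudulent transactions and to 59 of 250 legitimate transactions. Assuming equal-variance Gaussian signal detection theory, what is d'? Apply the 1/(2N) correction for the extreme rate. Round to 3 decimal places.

d' = 3.597

The hit rate is 250/250 = 1, so apply the 1/(2N) correction: H → 1 − 1/(2·250) = 0.99800.
z(H) = z(0.99800) = 2.8782
z(FA) = z(0.23600) = -0.7192
d' = 2.8782 − (-0.7192) = 3.5974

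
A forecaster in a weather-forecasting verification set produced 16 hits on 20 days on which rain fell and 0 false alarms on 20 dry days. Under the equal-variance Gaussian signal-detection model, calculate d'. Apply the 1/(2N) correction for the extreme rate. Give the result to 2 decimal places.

The false-alarm rate is 0/20 = 0, so apply the 1/(2N) correction: FA → 1/(2·20) = 0.02500.
z(H) = z(0.80000) = 0.842
z(FA) = z(0.02500) = -1.960
d' = 0.842 − (-1.960) = 2.802

d' = 2.80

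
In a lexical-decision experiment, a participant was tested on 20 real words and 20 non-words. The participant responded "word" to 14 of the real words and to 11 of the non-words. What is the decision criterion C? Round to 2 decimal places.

H = 14/20 = 0.7000
FA = 11/20 = 0.5500
Φ⁻¹(0.7000) = 0.5244, Φ⁻¹(0.5500) = 0.1257
c = −½·[z(H) + z(FA)] = −0.5 × (0.5244 + 0.1257) = -0.32505
c < 0: the participant has a liberal response bias.

C = -0.33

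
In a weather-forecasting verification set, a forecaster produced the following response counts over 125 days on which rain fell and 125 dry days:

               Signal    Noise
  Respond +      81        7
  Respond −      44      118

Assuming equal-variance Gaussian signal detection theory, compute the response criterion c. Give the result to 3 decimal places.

c = 0.605

H = 81/125 = 0.6480
FA = 7/125 = 0.0560
Φ⁻¹(H) = 0.3799
Φ⁻¹(FA) = -1.5893
c = −½·[z(H) + z(FA)] = −0.5 × (0.3799 + (-1.5893)) = 0.6047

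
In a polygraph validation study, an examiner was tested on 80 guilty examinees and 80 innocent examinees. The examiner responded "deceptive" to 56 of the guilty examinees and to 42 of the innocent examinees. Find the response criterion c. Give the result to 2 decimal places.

H = 56/80 = 0.7000
FA = 42/80 = 0.5250
z(0.7000) = 0.5244, z(0.5250) = 0.0627
c = −½·[z(H) + z(FA)] = −0.5 × (0.5244 + 0.0627) = -0.29355
c < 0: the examiner has a liberal response bias.

c = -0.29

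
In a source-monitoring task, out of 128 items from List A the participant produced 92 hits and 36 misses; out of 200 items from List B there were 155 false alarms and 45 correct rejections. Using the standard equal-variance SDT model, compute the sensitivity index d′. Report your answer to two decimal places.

d′ = -0.18

H = 92/128 = 0.7188
FA = 155/200 = 0.7750
Φ⁻¹(H) = 0.5793
Φ⁻¹(FA) = 0.7554
d' = z(H) − z(FA) = 0.5793 − 0.7554 = -0.1761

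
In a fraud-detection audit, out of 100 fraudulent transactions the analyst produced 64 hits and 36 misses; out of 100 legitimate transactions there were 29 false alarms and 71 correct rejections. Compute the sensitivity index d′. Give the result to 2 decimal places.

H = 64/100 = 0.6400
FA = 29/100 = 0.2900
z(0.6400) = 0.3585, z(0.2900) = -0.5534
d' = z(H) − z(FA) = 0.3585 − (-0.5534) = 0.9119

d′ = 0.91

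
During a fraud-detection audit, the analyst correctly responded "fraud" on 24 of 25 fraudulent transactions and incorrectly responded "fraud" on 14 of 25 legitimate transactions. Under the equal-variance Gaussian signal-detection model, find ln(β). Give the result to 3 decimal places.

H = 24/25 = 0.9600
FA = 14/25 = 0.5600
Φ⁻¹(H) = Φ⁻¹(0.9600) = 1.7507
Φ⁻¹(FA) = Φ⁻¹(0.5600) = 0.1510
ln β = −½·[z(H)² − z(FA)²] = −0.5 × (3.0650 − 0.0228) = -1.5211

ln β = -1.521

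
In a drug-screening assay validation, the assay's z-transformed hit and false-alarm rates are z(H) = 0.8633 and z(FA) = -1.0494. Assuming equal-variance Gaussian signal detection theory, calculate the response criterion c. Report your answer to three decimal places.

c = −½·[z(H) + z(FA)] = −½·(0.8633 + (-1.0494)) = 0.09305
c > 0: the assay has a conservative response bias.

c = 0.093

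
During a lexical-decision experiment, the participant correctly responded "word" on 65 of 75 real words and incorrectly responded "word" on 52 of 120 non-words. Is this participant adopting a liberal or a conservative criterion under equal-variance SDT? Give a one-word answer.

liberal

z(H) = 1.111, z(FA) = -0.168
c = −½·(z(H) + z(FA)) = -0.4715
c < 0 → liberal criterion (biased toward responding “yes”).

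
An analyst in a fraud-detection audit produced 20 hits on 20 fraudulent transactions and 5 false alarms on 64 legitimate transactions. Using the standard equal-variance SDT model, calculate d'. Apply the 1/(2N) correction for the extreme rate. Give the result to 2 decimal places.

d' = 3.38

The hit rate is 20/20 = 1, so apply the 1/(2N) correction: H → 1 − 1/(2·20) = 0.97500.
z(H) = z(0.97500) = 1.960
z(FA) = z(0.07812) = -1.418
d' = 1.960 − (-1.418) = 3.378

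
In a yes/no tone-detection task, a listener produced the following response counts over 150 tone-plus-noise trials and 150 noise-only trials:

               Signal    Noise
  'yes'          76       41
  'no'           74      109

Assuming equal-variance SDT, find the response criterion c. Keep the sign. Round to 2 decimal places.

H = 76/150 = 0.5067
FA = 41/150 = 0.2733
z(0.5067) = 0.017, z(0.2733) = -0.603
c = −½·[z(H) + z(FA)] = −0.5 × (0.017 + (-0.603)) = 0.293

c = 0.29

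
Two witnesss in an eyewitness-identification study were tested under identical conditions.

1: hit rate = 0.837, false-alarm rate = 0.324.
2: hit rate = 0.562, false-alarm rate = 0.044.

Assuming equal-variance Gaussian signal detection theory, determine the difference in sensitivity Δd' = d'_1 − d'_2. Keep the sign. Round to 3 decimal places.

Δd' = -0.423

1: z(0.837) = 0.9822, z(0.324) = -0.4565, d' = 1.4387
2: z(0.562) = 0.1560, z(0.044) = -1.7060, d' = 1.8620
Δd' = d'_1 − d'_2 = 1.4387 − 1.8620 = -0.4233
2 has the higher sensitivity.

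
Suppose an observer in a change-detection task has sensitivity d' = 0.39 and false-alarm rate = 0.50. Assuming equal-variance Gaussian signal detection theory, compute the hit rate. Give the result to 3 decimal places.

z(false-alarm rate) = z(0.50) = 0.0000
z(H) = z(FA) + d' = 0.0000 + 0.39 = 0.3900
hit rate = Φ(0.3900) = 0.6517

hit rate = 0.652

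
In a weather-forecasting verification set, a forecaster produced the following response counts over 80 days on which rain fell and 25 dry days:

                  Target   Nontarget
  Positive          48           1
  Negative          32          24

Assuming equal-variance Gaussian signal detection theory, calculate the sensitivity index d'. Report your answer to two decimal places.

d' = 2.00

H = 48/80 = 0.6000
FA = 1/25 = 0.0400
Φ⁻¹(H) = Φ⁻¹(0.6000) = 0.253
Φ⁻¹(FA) = Φ⁻¹(0.0400) = -1.751
d' = z(H) − z(FA) = 0.253 − (-1.751) = 2.004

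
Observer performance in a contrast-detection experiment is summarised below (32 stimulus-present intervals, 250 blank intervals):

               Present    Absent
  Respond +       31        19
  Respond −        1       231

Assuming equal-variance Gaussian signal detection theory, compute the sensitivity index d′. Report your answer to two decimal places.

H = 31/32 = 0.9688
FA = 19/250 = 0.0760
z(H) = z(0.9688) = 1.863
z(FA) = z(0.0760) = -1.433
d' = z(H) − z(FA) = 1.863 − (-1.433) = 3.296

d′ = 3.30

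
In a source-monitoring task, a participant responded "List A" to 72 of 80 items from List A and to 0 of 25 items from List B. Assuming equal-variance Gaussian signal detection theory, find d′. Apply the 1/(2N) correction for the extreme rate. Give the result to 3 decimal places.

d′ = 3.335

The false-alarm rate is 0/25 = 0, so apply the 1/(2N) correction: FA → 1/(2·25) = 0.02000.
z(H) = z(0.90000) = 1.2816
z(FA) = z(0.02000) = -2.0537
d' = 1.2816 − (-2.0537) = 3.3353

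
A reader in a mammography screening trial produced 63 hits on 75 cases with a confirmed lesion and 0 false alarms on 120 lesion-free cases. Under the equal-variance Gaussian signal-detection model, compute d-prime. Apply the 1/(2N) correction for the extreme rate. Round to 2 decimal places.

d-prime = 3.63

The false-alarm rate is 0/120 = 0, so apply the 1/(2N) correction: FA → 1/(2·120) = 0.00417.
z(H) = z(0.84000) = 0.994
z(FA) = z(0.00417) = -2.638
d' = 0.994 − (-2.638) = 3.632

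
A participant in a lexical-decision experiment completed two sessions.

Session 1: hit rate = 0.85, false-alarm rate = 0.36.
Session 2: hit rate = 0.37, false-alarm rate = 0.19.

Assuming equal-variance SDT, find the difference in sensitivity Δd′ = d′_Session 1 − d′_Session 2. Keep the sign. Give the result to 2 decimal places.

Session 1: z(0.85) = 1.036, z(0.36) = -0.358, d' = 1.394
Session 2: z(0.37) = -0.332, z(0.19) = -0.878, d' = 0.546
Δd' = d'_Session 1 − d'_Session 2 = 1.394 − 0.546 = 0.848
Session 1 has the higher sensitivity.

Δd′ = 0.85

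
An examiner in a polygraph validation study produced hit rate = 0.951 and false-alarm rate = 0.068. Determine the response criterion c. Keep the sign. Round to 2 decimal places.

c = -0.08

Φ⁻¹(H) = 1.6546
Φ⁻¹(FA) = -1.4909
c = −½·[z(H) + z(FA)] = −0.5 × (1.6546 + (-1.4909)) = -0.08185
c < 0: the examiner has a liberal response bias.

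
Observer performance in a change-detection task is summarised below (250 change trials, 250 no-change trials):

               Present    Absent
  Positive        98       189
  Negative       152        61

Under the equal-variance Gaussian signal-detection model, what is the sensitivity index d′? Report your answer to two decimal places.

H = 98/250 = 0.3920
FA = 189/250 = 0.7560
z(H) = z(0.3920) = -0.2741
z(FA) = z(0.7560) = 0.6935
d' = z(H) − z(FA) = -0.2741 − 0.6935 = -0.9676

d′ = -0.97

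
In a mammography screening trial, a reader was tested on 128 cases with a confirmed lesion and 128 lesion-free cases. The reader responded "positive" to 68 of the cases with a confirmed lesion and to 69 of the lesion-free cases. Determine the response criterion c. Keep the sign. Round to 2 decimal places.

H = 68/128 = 0.5312
FA = 69/128 = 0.5391
z(0.5312) = 0.0783, z(0.5391) = 0.0982
c = −½·[z(H) + z(FA)] = −0.5 × (0.0783 + 0.0982) = -0.08825
c < 0: the reader has a liberal response bias.

c = -0.09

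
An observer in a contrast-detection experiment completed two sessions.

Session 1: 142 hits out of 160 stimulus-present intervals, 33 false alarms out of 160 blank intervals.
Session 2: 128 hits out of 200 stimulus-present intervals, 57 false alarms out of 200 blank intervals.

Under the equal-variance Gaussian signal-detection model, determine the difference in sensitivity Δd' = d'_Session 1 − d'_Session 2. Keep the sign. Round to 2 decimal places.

Session 1: z(0.8875) = 1.213, z(0.2062) = -0.820, d' = 2.033
Session 2: z(0.6400) = 0.358, z(0.2850) = -0.568, d' = 0.926
Δd' = d'_Session 1 − d'_Session 2 = 2.033 − 0.926 = 1.107
Session 1 has the higher sensitivity.

Δd' = 1.11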